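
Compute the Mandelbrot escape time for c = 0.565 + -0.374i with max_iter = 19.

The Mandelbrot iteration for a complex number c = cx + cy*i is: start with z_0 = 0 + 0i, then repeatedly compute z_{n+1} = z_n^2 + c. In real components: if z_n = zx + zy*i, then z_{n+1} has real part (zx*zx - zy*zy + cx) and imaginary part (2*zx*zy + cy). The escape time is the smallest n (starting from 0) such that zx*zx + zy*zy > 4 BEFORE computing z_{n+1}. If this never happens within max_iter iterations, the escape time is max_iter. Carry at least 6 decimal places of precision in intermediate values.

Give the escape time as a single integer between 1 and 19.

z_0 = 0 + 0i, c = 0.5650 + -0.3740i
Iter 1: z = 0.5650 + -0.3740i, |z|^2 = 0.4591
Iter 2: z = 0.7443 + -0.7966i, |z|^2 = 1.1887
Iter 3: z = 0.4845 + -1.5599i, |z|^2 = 2.6681
Iter 4: z = -1.6337 + -1.8854i, |z|^2 = 6.2237
Escaped at iteration 4

Answer: 4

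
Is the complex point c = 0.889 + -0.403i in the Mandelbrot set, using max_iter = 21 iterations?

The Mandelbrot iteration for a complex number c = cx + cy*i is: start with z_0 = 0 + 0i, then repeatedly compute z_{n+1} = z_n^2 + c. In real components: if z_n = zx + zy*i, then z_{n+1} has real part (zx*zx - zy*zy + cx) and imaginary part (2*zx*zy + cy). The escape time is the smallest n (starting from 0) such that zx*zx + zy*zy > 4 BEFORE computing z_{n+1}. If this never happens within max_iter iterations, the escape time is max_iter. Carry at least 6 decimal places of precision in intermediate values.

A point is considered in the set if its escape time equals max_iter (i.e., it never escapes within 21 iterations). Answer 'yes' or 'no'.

Answer: no

Derivation:
z_0 = 0 + 0i, c = 0.8890 + -0.4030i
Iter 1: z = 0.8890 + -0.4030i, |z|^2 = 0.9527
Iter 2: z = 1.5169 + -1.1195i, |z|^2 = 3.5544
Iter 3: z = 1.9367 + -3.7995i, |z|^2 = 18.1866
Escaped at iteration 3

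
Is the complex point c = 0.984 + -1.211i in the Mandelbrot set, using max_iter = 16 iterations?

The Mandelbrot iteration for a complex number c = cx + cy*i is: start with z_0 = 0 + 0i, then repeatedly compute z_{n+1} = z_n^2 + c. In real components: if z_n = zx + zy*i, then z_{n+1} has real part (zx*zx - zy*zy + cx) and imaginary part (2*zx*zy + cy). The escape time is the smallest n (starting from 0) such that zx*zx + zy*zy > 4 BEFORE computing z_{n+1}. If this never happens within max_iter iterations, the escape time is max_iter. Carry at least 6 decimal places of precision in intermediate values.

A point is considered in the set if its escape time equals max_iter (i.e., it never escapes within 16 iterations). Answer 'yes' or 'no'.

z_0 = 0 + 0i, c = 0.9840 + -1.2110i
Iter 1: z = 0.9840 + -1.2110i, |z|^2 = 2.4348
Iter 2: z = 0.4857 + -3.5942i, |z|^2 = 13.1546
Escaped at iteration 2

Answer: no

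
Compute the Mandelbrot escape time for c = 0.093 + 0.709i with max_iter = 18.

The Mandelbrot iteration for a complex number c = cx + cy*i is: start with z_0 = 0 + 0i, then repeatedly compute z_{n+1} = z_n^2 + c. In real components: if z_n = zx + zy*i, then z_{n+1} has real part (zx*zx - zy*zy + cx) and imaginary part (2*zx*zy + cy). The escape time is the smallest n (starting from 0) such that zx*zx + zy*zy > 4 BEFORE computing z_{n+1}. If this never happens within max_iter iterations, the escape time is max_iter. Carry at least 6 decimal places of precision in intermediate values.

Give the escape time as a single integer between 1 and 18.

Answer: 8

Derivation:
z_0 = 0 + 0i, c = 0.0930 + 0.7090i
Iter 1: z = 0.0930 + 0.7090i, |z|^2 = 0.5113
Iter 2: z = -0.4010 + 0.8409i, |z|^2 = 0.8679
Iter 3: z = -0.4532 + 0.0346i, |z|^2 = 0.2066
Iter 4: z = 0.2972 + 0.6777i, |z|^2 = 0.5476
Iter 5: z = -0.2779 + 1.1119i, |z|^2 = 1.3134
Iter 6: z = -1.0660 + 0.0911i, |z|^2 = 1.1446
Iter 7: z = 1.2210 + 0.5148i, |z|^2 = 1.7560
Iter 8: z = 1.3189 + 1.9663i, |z|^2 = 5.6058
Escaped at iteration 8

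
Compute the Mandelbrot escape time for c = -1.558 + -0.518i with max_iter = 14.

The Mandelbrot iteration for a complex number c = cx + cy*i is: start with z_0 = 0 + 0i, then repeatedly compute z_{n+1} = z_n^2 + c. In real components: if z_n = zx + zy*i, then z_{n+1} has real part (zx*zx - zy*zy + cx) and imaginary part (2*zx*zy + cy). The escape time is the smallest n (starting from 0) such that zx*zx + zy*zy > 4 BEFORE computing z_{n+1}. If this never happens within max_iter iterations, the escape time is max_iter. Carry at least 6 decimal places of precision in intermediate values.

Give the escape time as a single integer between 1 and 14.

Answer: 3

Derivation:
z_0 = 0 + 0i, c = -1.5580 + -0.5180i
Iter 1: z = -1.5580 + -0.5180i, |z|^2 = 2.6957
Iter 2: z = 0.6010 + 1.0961i, |z|^2 = 1.5627
Iter 3: z = -2.3982 + 0.7996i, |z|^2 = 6.3905
Escaped at iteration 3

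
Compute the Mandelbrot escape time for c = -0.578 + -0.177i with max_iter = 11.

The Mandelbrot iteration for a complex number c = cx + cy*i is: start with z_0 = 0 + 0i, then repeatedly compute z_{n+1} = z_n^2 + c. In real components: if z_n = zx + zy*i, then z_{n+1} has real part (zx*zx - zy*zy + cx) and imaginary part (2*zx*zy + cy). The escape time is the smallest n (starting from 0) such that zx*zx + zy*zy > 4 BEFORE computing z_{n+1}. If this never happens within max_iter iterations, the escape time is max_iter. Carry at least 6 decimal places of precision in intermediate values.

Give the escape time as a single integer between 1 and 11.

z_0 = 0 + 0i, c = -0.5780 + -0.1770i
Iter 1: z = -0.5780 + -0.1770i, |z|^2 = 0.3654
Iter 2: z = -0.2752 + 0.0276i, |z|^2 = 0.0765
Iter 3: z = -0.5030 + -0.1922i, |z|^2 = 0.2900
Iter 4: z = -0.3619 + 0.0164i, |z|^2 = 0.1313
Iter 5: z = -0.4473 + -0.1888i, |z|^2 = 0.2357
Iter 6: z = -0.4136 + -0.0081i, |z|^2 = 0.1711
Iter 7: z = -0.4070 + -0.1703i, |z|^2 = 0.1947
Iter 8: z = -0.4414 + -0.0384i, |z|^2 = 0.1963
Iter 9: z = -0.3847 + -0.1431i, |z|^2 = 0.1685
Iter 10: z = -0.4505 + -0.0669i, |z|^2 = 0.2074

Answer: 11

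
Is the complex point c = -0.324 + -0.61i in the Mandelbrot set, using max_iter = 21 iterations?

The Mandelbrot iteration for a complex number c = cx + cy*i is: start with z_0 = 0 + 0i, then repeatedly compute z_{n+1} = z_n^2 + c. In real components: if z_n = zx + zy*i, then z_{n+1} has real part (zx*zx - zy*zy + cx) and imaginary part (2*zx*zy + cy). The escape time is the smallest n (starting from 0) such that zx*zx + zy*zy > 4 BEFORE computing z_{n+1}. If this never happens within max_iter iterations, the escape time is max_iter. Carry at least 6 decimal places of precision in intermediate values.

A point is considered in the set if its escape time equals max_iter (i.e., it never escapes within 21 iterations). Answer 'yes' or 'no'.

z_0 = 0 + 0i, c = -0.3240 + -0.6100i
Iter 1: z = -0.3240 + -0.6100i, |z|^2 = 0.4771
Iter 2: z = -0.5911 + -0.2147i, |z|^2 = 0.3955
Iter 3: z = -0.0207 + -0.3561i, |z|^2 = 0.1273
Iter 4: z = -0.4504 + -0.5953i, |z|^2 = 0.5572
Iter 5: z = -0.4755 + -0.0738i, |z|^2 = 0.2315
Iter 6: z = -0.1034 + -0.5399i, |z|^2 = 0.3021
Iter 7: z = -0.6048 + -0.4984i, |z|^2 = 0.6141
Iter 8: z = -0.2067 + -0.0072i, |z|^2 = 0.0428
Iter 9: z = -0.2813 + -0.6070i, |z|^2 = 0.4476
Iter 10: z = -0.6133 + -0.2684i, |z|^2 = 0.4482
Iter 11: z = -0.0199 + -0.2807i, |z|^2 = 0.0792
Iter 12: z = -0.4024 + -0.5988i, |z|^2 = 0.5205
Iter 13: z = -0.5207 + -0.1280i, |z|^2 = 0.2875
Iter 14: z = -0.0693 + -0.4767i, |z|^2 = 0.2320
Iter 15: z = -0.5464 + -0.5439i, |z|^2 = 0.5944
Iter 16: z = -0.3213 + -0.0156i, |z|^2 = 0.1035
Iter 17: z = -0.2210 + -0.6000i, |z|^2 = 0.4088
Iter 18: z = -0.6352 + -0.3448i, |z|^2 = 0.5223
Iter 19: z = -0.0395 + -0.1720i, |z|^2 = 0.0311
Iter 20: z = -0.3520 + -0.5964i, |z|^2 = 0.4796
Did not escape in 21 iterations → in set

Answer: yes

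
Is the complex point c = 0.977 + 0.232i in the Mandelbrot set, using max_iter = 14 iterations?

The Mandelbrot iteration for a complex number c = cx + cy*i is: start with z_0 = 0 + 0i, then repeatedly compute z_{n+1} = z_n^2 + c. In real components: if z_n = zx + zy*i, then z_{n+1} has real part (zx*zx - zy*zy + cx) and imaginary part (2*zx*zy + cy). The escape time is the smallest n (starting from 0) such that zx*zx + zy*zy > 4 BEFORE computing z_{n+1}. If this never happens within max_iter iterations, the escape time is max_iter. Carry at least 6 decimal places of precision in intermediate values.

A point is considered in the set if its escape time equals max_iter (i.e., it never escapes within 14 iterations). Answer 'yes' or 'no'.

Answer: no

Derivation:
z_0 = 0 + 0i, c = 0.9770 + 0.2320i
Iter 1: z = 0.9770 + 0.2320i, |z|^2 = 1.0084
Iter 2: z = 1.8777 + 0.6853i, |z|^2 = 3.9955
Iter 3: z = 4.0331 + 2.8057i, |z|^2 = 24.1378
Escaped at iteration 3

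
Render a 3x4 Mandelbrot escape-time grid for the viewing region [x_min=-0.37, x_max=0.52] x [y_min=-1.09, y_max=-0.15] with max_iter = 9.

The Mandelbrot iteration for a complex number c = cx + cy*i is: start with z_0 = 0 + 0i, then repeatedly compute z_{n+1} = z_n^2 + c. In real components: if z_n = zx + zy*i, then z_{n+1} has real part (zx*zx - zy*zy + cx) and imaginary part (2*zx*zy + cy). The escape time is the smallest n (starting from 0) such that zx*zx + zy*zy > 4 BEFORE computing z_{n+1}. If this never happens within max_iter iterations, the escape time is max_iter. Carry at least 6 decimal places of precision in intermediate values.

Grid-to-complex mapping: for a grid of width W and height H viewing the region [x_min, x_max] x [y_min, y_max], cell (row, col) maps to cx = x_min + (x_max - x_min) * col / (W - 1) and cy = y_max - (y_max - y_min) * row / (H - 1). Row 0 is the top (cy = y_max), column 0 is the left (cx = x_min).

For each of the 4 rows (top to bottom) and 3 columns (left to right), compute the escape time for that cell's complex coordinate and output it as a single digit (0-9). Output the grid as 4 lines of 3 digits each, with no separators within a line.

Answer: 995
995
773
442

Derivation:
(row=0, col=0): c = -0.3700 + -0.1500i → escape time 9
(row=0, col=1): c = 0.0750 + -0.1500i → escape time 9
(row=0, col=2): c = 0.5200 + -0.1500i → escape time 5
(row=1, col=0): c = -0.3700 + -0.4633i → escape time 9
(row=1, col=1): c = 0.0750 + -0.4633i → escape time 9
(row=1, col=2): c = 0.5200 + -0.4633i → escape time 5
(row=2, col=0): c = -0.3700 + -0.7767i → escape time 7
(row=2, col=1): c = 0.0750 + -0.7767i → escape time 7
(row=2, col=2): c = 0.5200 + -0.7767i → escape time 3
(row=3, col=0): c = -0.3700 + -1.0900i → escape time 4
(row=3, col=1): c = 0.0750 + -1.0900i → escape time 4
(row=3, col=2): c = 0.5200 + -1.0900i → escape time 2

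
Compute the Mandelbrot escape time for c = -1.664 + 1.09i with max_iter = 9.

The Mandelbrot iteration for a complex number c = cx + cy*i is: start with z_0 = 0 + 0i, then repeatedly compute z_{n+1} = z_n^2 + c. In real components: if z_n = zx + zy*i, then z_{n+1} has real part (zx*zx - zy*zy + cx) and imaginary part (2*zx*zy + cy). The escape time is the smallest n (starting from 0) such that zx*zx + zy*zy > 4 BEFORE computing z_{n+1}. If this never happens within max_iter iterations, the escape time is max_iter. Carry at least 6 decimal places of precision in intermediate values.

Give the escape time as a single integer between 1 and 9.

Answer: 2

Derivation:
z_0 = 0 + 0i, c = -1.6640 + 1.0900i
Iter 1: z = -1.6640 + 1.0900i, |z|^2 = 3.9570
Iter 2: z = -0.0832 + -2.5375i, |z|^2 = 6.4459
Escaped at iteration 2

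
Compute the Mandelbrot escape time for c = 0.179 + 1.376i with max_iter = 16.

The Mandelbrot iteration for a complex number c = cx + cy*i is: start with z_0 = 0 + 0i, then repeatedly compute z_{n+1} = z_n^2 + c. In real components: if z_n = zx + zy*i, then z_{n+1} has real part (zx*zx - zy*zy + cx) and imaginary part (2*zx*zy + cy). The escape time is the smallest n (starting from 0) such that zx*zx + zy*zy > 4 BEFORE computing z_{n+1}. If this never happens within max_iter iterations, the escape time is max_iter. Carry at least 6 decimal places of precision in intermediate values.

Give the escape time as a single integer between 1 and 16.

Answer: 2

Derivation:
z_0 = 0 + 0i, c = 0.1790 + 1.3760i
Iter 1: z = 0.1790 + 1.3760i, |z|^2 = 1.9254
Iter 2: z = -1.6823 + 1.8686i, |z|^2 = 6.3219
Escaped at iteration 2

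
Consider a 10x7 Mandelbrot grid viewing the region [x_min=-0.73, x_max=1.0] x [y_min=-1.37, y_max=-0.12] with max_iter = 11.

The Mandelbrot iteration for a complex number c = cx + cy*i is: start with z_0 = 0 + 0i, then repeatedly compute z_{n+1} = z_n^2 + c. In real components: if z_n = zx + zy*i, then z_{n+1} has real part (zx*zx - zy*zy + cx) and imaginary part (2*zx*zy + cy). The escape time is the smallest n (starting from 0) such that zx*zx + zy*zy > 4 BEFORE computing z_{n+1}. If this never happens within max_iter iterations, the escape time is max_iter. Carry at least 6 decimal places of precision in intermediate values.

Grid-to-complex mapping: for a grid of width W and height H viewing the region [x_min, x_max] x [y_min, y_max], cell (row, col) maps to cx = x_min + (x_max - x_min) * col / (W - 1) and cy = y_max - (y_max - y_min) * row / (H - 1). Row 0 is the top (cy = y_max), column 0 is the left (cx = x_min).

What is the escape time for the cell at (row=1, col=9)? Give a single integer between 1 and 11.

Answer: 2

Derivation:
z_0 = 0 + 0i, c = 1.0000 + -0.3283i
Iter 1: z = 1.0000 + -0.3283i, |z|^2 = 1.1078
Iter 2: z = 1.8922 + -0.9850i, |z|^2 = 4.5506
Escaped at iteration 2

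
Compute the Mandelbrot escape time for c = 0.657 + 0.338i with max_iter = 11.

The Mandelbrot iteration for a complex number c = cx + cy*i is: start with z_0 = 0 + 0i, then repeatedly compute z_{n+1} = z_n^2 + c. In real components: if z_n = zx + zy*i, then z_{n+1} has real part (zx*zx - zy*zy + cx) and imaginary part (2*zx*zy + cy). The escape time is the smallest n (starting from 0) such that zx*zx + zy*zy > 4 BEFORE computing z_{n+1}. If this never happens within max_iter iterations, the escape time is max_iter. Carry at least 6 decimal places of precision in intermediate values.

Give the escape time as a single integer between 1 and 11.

z_0 = 0 + 0i, c = 0.6570 + 0.3380i
Iter 1: z = 0.6570 + 0.3380i, |z|^2 = 0.5459
Iter 2: z = 0.9744 + 0.7821i, |z|^2 = 1.5612
Iter 3: z = 0.9947 + 1.8622i, |z|^2 = 4.4574
Escaped at iteration 3

Answer: 3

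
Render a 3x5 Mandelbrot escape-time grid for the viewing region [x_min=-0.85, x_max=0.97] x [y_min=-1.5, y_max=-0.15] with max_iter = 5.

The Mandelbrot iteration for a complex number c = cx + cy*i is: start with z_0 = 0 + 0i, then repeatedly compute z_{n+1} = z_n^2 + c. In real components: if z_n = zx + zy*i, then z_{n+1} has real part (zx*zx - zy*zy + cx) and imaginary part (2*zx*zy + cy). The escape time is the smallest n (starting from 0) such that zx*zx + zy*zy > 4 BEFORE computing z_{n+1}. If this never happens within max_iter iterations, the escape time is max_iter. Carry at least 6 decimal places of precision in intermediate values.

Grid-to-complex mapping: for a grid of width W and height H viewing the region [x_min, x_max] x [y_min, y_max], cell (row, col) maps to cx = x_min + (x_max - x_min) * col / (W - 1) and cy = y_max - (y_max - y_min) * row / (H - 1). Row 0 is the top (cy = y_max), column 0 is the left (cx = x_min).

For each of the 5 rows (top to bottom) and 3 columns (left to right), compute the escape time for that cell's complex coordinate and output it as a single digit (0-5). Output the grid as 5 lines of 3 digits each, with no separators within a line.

Answer: 553
552
452
332
222

Derivation:
(row=0, col=0): c = -0.8500 + -0.1500i → escape time 5
(row=0, col=1): c = 0.0600 + -0.1500i → escape time 5
(row=0, col=2): c = 0.9700 + -0.1500i → escape time 3
(row=1, col=0): c = -0.8500 + -0.4875i → escape time 5
(row=1, col=1): c = 0.0600 + -0.4875i → escape time 5
(row=1, col=2): c = 0.9700 + -0.4875i → escape time 2
(row=2, col=0): c = -0.8500 + -0.8250i → escape time 4
(row=2, col=1): c = 0.0600 + -0.8250i → escape time 5
(row=2, col=2): c = 0.9700 + -0.8250i → escape time 2
(row=3, col=0): c = -0.8500 + -1.1625i → escape time 3
(row=3, col=1): c = 0.0600 + -1.1625i → escape time 3
(row=3, col=2): c = 0.9700 + -1.1625i → escape time 2
(row=4, col=0): c = -0.8500 + -1.5000i → escape time 2
(row=4, col=1): c = 0.0600 + -1.5000i → escape time 2
(row=4, col=2): c = 0.9700 + -1.5000i → escape time 2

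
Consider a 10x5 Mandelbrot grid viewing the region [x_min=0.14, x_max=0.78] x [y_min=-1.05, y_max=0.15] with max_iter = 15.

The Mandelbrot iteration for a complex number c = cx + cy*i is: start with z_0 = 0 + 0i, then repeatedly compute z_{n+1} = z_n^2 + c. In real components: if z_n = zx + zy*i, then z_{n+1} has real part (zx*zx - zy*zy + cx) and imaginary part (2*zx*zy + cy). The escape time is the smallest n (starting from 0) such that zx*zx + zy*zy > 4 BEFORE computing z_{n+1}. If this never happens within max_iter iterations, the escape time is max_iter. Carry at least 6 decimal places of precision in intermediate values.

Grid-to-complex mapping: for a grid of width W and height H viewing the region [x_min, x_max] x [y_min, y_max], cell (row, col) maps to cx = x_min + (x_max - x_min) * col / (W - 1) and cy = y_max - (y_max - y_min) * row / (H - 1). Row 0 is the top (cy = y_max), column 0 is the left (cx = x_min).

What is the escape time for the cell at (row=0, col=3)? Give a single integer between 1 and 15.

z_0 = 0 + 0i, c = 0.3533 + 0.1500i
Iter 1: z = 0.3533 + 0.1500i, |z|^2 = 0.1473
Iter 2: z = 0.4557 + 0.2560i, |z|^2 = 0.2732
Iter 3: z = 0.4954 + 0.3833i, |z|^2 = 0.3924
Iter 4: z = 0.4519 + 0.5298i, |z|^2 = 0.4849
Iter 5: z = 0.2768 + 0.6288i, |z|^2 = 0.4720
Iter 6: z = 0.0346 + 0.4981i, |z|^2 = 0.2493
Iter 7: z = 0.1064 + 0.1844i, |z|^2 = 0.0453
Iter 8: z = 0.3306 + 0.1892i, |z|^2 = 0.1451
Iter 9: z = 0.4268 + 0.2751i, |z|^2 = 0.2579
Iter 10: z = 0.4598 + 0.3849i, |z|^2 = 0.3596
Iter 11: z = 0.4166 + 0.5040i, |z|^2 = 0.4276
Iter 12: z = 0.2729 + 0.5699i, |z|^2 = 0.3993
Iter 13: z = 0.1030 + 0.4611i, |z|^2 = 0.2232
Iter 14: z = 0.1513 + 0.2450i, |z|^2 = 0.0829

Answer: 15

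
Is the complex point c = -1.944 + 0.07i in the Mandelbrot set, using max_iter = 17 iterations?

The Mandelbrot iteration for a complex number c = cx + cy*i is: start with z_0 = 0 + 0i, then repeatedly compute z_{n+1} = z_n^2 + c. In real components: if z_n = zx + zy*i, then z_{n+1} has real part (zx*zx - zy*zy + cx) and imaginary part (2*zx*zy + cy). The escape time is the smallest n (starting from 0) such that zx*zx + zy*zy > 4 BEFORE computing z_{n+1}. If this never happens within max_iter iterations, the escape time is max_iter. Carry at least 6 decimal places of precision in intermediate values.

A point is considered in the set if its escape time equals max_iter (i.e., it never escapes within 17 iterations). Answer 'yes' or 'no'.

z_0 = 0 + 0i, c = -1.9440 + 0.0700i
Iter 1: z = -1.9440 + 0.0700i, |z|^2 = 3.7840
Iter 2: z = 1.8302 + -0.2022i, |z|^2 = 3.3906
Iter 3: z = 1.3649 + -0.6700i, |z|^2 = 2.3118
Iter 4: z = -0.5300 + -1.7590i, |z|^2 = 3.3748
Iter 5: z = -4.7571 + 1.9344i, |z|^2 = 26.3717
Escaped at iteration 5

Answer: no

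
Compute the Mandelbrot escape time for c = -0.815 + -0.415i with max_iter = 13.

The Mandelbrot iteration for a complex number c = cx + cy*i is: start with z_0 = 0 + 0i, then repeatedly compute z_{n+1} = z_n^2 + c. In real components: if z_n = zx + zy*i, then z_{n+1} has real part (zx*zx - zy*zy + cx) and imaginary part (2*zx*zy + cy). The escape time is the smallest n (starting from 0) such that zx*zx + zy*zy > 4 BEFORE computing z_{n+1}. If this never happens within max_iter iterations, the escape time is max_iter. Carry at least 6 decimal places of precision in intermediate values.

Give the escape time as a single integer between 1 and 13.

z_0 = 0 + 0i, c = -0.8150 + -0.4150i
Iter 1: z = -0.8150 + -0.4150i, |z|^2 = 0.8364
Iter 2: z = -0.3230 + 0.2614i, |z|^2 = 0.1727
Iter 3: z = -0.7790 + -0.5839i, |z|^2 = 0.9478
Iter 4: z = -0.5491 + 0.4947i, |z|^2 = 0.5462
Iter 5: z = -0.7583 + -0.9583i, |z|^2 = 1.4933
Iter 6: z = -1.1583 + 1.0383i, |z|^2 = 2.4197
Iter 7: z = -0.5516 + -2.8204i, |z|^2 = 8.2587
Escaped at iteration 7

Answer: 7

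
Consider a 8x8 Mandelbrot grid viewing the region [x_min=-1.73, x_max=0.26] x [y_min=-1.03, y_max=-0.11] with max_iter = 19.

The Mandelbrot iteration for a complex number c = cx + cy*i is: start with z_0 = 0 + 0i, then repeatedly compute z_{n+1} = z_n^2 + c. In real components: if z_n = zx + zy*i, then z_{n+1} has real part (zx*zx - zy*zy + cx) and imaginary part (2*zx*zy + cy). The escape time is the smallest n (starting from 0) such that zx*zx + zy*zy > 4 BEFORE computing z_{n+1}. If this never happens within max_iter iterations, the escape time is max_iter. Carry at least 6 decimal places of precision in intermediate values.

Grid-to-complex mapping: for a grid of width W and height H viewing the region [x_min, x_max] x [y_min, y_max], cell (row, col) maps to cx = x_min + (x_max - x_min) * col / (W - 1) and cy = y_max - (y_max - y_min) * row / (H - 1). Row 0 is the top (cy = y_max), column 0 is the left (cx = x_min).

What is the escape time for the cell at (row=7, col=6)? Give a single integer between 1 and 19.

z_0 = 0 + 0i, c = -0.0243 + -1.0300i
Iter 1: z = -0.0243 + -1.0300i, |z|^2 = 1.0615
Iter 2: z = -1.0846 + -0.9800i, |z|^2 = 2.1367
Iter 3: z = 0.1917 + 1.0957i, |z|^2 = 1.2374
Iter 4: z = -1.1882 + -0.6099i, |z|^2 = 1.7837
Iter 5: z = 1.0156 + 0.4192i, |z|^2 = 1.2072
Iter 6: z = 0.8314 + -0.1785i, |z|^2 = 0.7230
Iter 7: z = 0.6351 + -1.3267i, |z|^2 = 2.1635
Iter 8: z = -1.3812 + -2.7151i, |z|^2 = 9.2796
Escaped at iteration 8

Answer: 8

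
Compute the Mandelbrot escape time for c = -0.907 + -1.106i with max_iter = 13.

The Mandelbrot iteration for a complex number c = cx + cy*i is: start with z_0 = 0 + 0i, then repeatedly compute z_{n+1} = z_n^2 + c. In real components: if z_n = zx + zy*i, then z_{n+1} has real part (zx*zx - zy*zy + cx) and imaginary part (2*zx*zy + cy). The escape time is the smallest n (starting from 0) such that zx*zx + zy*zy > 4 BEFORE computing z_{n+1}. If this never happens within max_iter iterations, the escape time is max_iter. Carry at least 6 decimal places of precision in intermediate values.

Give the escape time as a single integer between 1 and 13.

z_0 = 0 + 0i, c = -0.9070 + -1.1060i
Iter 1: z = -0.9070 + -1.1060i, |z|^2 = 2.0459
Iter 2: z = -1.3076 + 0.9003i, |z|^2 = 2.5203
Iter 3: z = -0.0077 + -3.4604i, |z|^2 = 11.9744
Escaped at iteration 3

Answer: 3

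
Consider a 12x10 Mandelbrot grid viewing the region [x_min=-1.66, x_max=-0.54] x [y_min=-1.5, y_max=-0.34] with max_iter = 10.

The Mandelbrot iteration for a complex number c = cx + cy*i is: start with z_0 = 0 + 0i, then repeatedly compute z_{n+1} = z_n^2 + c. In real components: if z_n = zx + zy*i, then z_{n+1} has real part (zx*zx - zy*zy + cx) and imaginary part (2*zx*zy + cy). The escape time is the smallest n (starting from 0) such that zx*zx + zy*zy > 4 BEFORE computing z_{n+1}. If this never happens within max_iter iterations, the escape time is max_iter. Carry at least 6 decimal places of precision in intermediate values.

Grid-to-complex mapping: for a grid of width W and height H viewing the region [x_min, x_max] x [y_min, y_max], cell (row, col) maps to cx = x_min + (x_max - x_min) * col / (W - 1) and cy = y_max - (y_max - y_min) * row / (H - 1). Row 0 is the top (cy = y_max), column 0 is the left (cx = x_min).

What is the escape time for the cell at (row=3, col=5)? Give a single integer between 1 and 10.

z_0 = 0 + 0i, c = -1.1509 + -0.7267i
Iter 1: z = -1.1509 + -0.7267i, |z|^2 = 1.8526
Iter 2: z = -0.3544 + 0.9460i, |z|^2 = 1.0205
Iter 3: z = -1.9202 + -1.3971i, |z|^2 = 5.6392
Escaped at iteration 3

Answer: 3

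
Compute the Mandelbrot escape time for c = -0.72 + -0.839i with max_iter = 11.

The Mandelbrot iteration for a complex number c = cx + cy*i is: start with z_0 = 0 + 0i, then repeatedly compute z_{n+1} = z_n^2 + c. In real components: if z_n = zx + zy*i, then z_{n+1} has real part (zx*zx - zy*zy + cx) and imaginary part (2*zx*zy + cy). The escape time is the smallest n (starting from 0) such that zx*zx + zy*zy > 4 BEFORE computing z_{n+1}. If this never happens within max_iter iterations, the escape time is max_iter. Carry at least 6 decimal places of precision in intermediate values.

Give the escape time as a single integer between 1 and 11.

Answer: 4

Derivation:
z_0 = 0 + 0i, c = -0.7200 + -0.8390i
Iter 1: z = -0.7200 + -0.8390i, |z|^2 = 1.2223
Iter 2: z = -0.9055 + 0.3692i, |z|^2 = 0.9562
Iter 3: z = -0.0363 + -1.5076i, |z|^2 = 2.2741
Iter 4: z = -2.9914 + -0.7295i, |z|^2 = 9.4809
Escaped at iteration 4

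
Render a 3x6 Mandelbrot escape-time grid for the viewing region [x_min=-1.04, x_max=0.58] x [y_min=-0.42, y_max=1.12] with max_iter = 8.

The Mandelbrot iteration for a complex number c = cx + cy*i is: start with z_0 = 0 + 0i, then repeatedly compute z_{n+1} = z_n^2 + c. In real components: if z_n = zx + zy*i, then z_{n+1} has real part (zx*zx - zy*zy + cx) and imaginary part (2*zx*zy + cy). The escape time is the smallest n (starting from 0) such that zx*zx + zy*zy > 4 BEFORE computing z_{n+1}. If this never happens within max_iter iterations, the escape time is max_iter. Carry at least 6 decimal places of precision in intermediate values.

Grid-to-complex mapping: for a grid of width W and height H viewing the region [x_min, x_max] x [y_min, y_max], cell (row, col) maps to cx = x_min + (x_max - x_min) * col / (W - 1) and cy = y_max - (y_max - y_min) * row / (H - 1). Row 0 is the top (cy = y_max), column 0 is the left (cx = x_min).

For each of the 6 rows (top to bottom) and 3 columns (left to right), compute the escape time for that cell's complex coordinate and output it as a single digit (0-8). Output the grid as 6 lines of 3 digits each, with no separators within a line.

(row=0, col=0): c = -1.0400 + 1.1200i → escape time 3
(row=0, col=1): c = -0.2300 + 1.1200i → escape time 6
(row=0, col=2): c = 0.5800 + 1.1200i → escape time 2
(row=1, col=0): c = -1.0400 + 0.8120i → escape time 3
(row=1, col=1): c = -0.2300 + 0.8120i → escape time 8
(row=1, col=2): c = 0.5800 + 0.8120i → escape time 3
(row=2, col=0): c = -1.0400 + 0.5040i → escape time 5
(row=2, col=1): c = -0.2300 + 0.5040i → escape time 8
(row=2, col=2): c = 0.5800 + 0.5040i → escape time 4
(row=3, col=0): c = -1.0400 + 0.1960i → escape time 8
(row=3, col=1): c = -0.2300 + 0.1960i → escape time 8
(row=3, col=2): c = 0.5800 + 0.1960i → escape time 4
(row=4, col=0): c = -1.0400 + -0.1120i → escape time 8
(row=4, col=1): c = -0.2300 + -0.1120i → escape time 8
(row=4, col=2): c = 0.5800 + -0.1120i → escape time 4
(row=5, col=0): c = -1.0400 + -0.4200i → escape time 6
(row=5, col=1): c = -0.2300 + -0.4200i → escape time 8
(row=5, col=2): c = 0.5800 + -0.4200i → escape time 4

Answer: 362
383
584
884
884
684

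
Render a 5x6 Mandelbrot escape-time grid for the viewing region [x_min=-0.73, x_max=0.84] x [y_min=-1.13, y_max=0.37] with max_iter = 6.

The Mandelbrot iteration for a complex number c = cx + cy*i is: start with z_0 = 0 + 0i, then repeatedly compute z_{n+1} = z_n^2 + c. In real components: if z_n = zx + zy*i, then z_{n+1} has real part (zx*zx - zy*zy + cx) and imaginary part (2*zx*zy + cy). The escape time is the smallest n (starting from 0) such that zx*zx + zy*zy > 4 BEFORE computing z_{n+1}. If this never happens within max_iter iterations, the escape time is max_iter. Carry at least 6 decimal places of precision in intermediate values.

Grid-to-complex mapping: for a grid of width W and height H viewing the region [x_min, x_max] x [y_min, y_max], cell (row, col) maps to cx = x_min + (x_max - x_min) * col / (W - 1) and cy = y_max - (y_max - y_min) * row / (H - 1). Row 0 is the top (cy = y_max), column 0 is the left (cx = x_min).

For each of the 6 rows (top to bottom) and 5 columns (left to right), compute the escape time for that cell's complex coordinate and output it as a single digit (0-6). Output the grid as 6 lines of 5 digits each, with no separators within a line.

Answer: 66663
66663
66663
66663
46632
34422

Derivation:
(row=0, col=0): c = -0.7300 + 0.3700i → escape time 6
(row=0, col=1): c = -0.3375 + 0.3700i → escape time 6
(row=0, col=2): c = 0.0550 + 0.3700i → escape time 6
(row=0, col=3): c = 0.4475 + 0.3700i → escape time 6
(row=0, col=4): c = 0.8400 + 0.3700i → escape time 3
(row=1, col=0): c = -0.7300 + 0.0700i → escape time 6
(row=1, col=1): c = -0.3375 + 0.0700i → escape time 6
(row=1, col=2): c = 0.0550 + 0.0700i → escape time 6
(row=1, col=3): c = 0.4475 + 0.0700i → escape time 6
(row=1, col=4): c = 0.8400 + 0.0700i → escape time 3
(row=2, col=0): c = -0.7300 + -0.2300i → escape time 6
(row=2, col=1): c = -0.3375 + -0.2300i → escape time 6
(row=2, col=2): c = 0.0550 + -0.2300i → escape time 6
(row=2, col=3): c = 0.4475 + -0.2300i → escape time 6
(row=2, col=4): c = 0.8400 + -0.2300i → escape time 3
(row=3, col=0): c = -0.7300 + -0.5300i → escape time 6
(row=3, col=1): c = -0.3375 + -0.5300i → escape time 6
(row=3, col=2): c = 0.0550 + -0.5300i → escape time 6
(row=3, col=3): c = 0.4475 + -0.5300i → escape time 6
(row=3, col=4): c = 0.8400 + -0.5300i → escape time 3
(row=4, col=0): c = -0.7300 + -0.8300i → escape time 4
(row=4, col=1): c = -0.3375 + -0.8300i → escape time 6
(row=4, col=2): c = 0.0550 + -0.8300i → escape time 6
(row=4, col=3): c = 0.4475 + -0.8300i → escape time 3
(row=4, col=4): c = 0.8400 + -0.8300i → escape time 2
(row=5, col=0): c = -0.7300 + -1.1300i → escape time 3
(row=5, col=1): c = -0.3375 + -1.1300i → escape time 4
(row=5, col=2): c = 0.0550 + -1.1300i → escape time 4
(row=5, col=3): c = 0.4475 + -1.1300i → escape time 2
(row=5, col=4): c = 0.8400 + -1.1300i → escape time 2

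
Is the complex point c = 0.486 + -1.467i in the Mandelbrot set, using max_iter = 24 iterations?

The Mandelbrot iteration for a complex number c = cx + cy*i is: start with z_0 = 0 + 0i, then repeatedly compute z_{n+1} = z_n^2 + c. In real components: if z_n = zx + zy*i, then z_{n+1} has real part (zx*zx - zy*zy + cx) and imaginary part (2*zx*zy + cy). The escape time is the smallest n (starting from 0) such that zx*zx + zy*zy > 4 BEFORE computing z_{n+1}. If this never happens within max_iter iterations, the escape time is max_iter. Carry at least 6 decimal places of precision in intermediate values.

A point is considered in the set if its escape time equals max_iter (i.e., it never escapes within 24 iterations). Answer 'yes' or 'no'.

Answer: no

Derivation:
z_0 = 0 + 0i, c = 0.4860 + -1.4670i
Iter 1: z = 0.4860 + -1.4670i, |z|^2 = 2.3883
Iter 2: z = -1.4299 + -2.8929i, |z|^2 = 10.4136
Escaped at iteration 2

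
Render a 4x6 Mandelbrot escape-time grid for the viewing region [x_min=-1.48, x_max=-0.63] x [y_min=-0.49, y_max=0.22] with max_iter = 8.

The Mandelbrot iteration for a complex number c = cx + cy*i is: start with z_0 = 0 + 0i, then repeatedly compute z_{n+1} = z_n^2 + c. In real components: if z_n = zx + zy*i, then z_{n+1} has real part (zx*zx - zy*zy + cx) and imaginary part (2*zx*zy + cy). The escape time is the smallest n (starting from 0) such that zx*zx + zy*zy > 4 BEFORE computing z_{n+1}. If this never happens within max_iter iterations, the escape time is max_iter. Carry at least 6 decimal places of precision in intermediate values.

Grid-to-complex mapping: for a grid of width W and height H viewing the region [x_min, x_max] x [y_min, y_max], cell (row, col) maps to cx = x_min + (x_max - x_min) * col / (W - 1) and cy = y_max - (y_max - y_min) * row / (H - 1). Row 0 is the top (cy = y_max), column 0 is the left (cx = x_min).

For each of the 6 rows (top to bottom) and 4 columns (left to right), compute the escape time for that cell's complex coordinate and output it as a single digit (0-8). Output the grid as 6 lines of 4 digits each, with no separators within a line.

(row=0, col=0): c = -1.4800 + 0.2200i → escape time 5
(row=0, col=1): c = -1.1967 + 0.2200i → escape time 8
(row=0, col=2): c = -0.9133 + 0.2200i → escape time 8
(row=0, col=3): c = -0.6300 + 0.2200i → escape time 8
(row=1, col=0): c = -1.4800 + 0.0780i → escape time 7
(row=1, col=1): c = -1.1967 + 0.0780i → escape time 8
(row=1, col=2): c = -0.9133 + 0.0780i → escape time 8
(row=1, col=3): c = -0.6300 + 0.0780i → escape time 8
(row=2, col=0): c = -1.4800 + -0.0640i → escape time 8
(row=2, col=1): c = -1.1967 + -0.0640i → escape time 8
(row=2, col=2): c = -0.9133 + -0.0640i → escape time 8
(row=2, col=3): c = -0.6300 + -0.0640i → escape time 8
(row=3, col=0): c = -1.4800 + -0.2060i → escape time 5
(row=3, col=1): c = -1.1967 + -0.2060i → escape time 8
(row=3, col=2): c = -0.9133 + -0.2060i → escape time 8
(row=3, col=3): c = -0.6300 + -0.2060i → escape time 8
(row=4, col=0): c = -1.4800 + -0.3480i → escape time 4
(row=4, col=1): c = -1.1967 + -0.3480i → escape time 8
(row=4, col=2): c = -0.9133 + -0.3480i → escape time 8
(row=4, col=3): c = -0.6300 + -0.3480i → escape time 8
(row=5, col=0): c = -1.4800 + -0.4900i → escape time 3
(row=5, col=1): c = -1.1967 + -0.4900i → escape time 5
(row=5, col=2): c = -0.9133 + -0.4900i → escape time 5
(row=5, col=3): c = -0.6300 + -0.4900i → escape time 8

Answer: 5888
7888
8888
5888
4888
3558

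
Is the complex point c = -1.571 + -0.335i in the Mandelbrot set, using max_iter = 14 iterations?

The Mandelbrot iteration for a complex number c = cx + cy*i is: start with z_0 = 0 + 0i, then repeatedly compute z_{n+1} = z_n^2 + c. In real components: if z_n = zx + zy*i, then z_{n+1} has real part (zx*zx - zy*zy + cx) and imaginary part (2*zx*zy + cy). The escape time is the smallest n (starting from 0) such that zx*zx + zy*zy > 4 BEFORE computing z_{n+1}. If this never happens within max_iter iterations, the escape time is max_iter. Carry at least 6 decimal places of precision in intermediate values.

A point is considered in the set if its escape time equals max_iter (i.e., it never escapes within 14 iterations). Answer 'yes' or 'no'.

z_0 = 0 + 0i, c = -1.5710 + -0.3350i
Iter 1: z = -1.5710 + -0.3350i, |z|^2 = 2.5803
Iter 2: z = 0.7848 + 0.7176i, |z|^2 = 1.1308
Iter 3: z = -1.4700 + 0.7913i, |z|^2 = 2.7870
Iter 4: z = -0.0364 + -2.6614i, |z|^2 = 7.0846
Escaped at iteration 4

Answer: no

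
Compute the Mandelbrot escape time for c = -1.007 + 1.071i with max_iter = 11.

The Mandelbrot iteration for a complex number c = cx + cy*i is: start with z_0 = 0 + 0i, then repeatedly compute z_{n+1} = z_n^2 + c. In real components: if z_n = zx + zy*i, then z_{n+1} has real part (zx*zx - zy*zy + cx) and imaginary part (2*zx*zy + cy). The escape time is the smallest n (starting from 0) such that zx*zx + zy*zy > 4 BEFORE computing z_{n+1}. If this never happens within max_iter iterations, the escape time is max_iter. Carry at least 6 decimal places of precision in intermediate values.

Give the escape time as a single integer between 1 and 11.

z_0 = 0 + 0i, c = -1.0070 + 1.0710i
Iter 1: z = -1.0070 + 1.0710i, |z|^2 = 2.1611
Iter 2: z = -1.1400 + -1.0860i, |z|^2 = 2.4790
Iter 3: z = -0.8868 + 3.5470i, |z|^2 = 13.3680
Escaped at iteration 3

Answer: 3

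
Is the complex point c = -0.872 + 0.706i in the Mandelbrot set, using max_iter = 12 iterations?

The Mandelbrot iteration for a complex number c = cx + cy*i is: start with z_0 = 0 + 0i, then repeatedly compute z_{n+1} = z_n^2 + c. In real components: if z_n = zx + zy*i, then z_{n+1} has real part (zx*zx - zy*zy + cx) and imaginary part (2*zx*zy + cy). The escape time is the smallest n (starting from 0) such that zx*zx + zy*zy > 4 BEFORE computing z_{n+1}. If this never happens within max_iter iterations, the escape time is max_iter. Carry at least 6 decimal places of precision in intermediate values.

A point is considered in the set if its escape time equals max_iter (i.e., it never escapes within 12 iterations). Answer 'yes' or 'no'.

z_0 = 0 + 0i, c = -0.8720 + 0.7060i
Iter 1: z = -0.8720 + 0.7060i, |z|^2 = 1.2588
Iter 2: z = -0.6101 + -0.5253i, |z|^2 = 0.6481
Iter 3: z = -0.7757 + 1.3469i, |z|^2 = 2.4158
Iter 4: z = -2.0843 + -1.3836i, |z|^2 = 6.2588
Escaped at iteration 4

Answer: no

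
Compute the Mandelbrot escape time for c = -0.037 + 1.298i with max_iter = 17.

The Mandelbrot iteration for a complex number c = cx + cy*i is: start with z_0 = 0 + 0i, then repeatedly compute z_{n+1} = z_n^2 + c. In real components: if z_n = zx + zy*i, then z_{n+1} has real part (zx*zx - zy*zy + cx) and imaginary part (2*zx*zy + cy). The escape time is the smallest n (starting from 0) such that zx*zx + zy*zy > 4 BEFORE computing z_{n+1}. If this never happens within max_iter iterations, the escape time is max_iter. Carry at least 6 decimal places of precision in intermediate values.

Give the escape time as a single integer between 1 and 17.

z_0 = 0 + 0i, c = -0.0370 + 1.2980i
Iter 1: z = -0.0370 + 1.2980i, |z|^2 = 1.6862
Iter 2: z = -1.7204 + 1.2019i, |z|^2 = 4.4046
Escaped at iteration 2

Answer: 2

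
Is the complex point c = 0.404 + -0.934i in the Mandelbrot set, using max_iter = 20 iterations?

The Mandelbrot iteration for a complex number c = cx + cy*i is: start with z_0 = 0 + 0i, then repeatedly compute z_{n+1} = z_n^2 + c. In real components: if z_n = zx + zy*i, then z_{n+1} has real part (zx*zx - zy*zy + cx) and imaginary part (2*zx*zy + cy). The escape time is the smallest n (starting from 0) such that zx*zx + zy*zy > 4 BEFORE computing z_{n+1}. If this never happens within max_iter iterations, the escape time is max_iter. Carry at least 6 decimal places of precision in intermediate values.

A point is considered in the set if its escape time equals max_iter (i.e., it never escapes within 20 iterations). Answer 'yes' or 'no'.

Answer: no

Derivation:
z_0 = 0 + 0i, c = 0.4040 + -0.9340i
Iter 1: z = 0.4040 + -0.9340i, |z|^2 = 1.0356
Iter 2: z = -0.3051 + -1.6887i, |z|^2 = 2.9447
Iter 3: z = -2.3545 + 0.0966i, |z|^2 = 5.5530
Escaped at iteration 3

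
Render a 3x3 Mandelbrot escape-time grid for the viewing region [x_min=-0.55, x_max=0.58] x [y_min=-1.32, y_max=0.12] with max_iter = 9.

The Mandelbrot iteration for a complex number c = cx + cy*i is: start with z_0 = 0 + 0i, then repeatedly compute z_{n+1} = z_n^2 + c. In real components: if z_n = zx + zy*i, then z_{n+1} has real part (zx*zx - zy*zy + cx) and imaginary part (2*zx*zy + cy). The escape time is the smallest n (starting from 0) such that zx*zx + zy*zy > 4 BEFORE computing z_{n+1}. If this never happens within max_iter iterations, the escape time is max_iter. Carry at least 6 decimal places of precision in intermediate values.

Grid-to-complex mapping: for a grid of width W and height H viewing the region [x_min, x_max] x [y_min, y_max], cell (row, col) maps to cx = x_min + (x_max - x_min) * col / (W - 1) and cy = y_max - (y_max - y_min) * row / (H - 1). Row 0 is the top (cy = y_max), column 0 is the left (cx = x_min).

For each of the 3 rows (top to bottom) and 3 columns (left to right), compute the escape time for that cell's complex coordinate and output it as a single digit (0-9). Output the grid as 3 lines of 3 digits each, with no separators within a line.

(row=0, col=0): c = -0.5500 + 0.1200i → escape time 9
(row=0, col=1): c = 0.0150 + 0.1200i → escape time 9
(row=0, col=2): c = 0.5800 + 0.1200i → escape time 4
(row=1, col=0): c = -0.5500 + -0.6000i → escape time 9
(row=1, col=1): c = 0.0150 + -0.6000i → escape time 9
(row=1, col=2): c = 0.5800 + -0.6000i → escape time 3
(row=2, col=0): c = -0.5500 + -1.3200i → escape time 3
(row=2, col=1): c = 0.0150 + -1.3200i → escape time 2
(row=2, col=2): c = 0.5800 + -1.3200i → escape time 2

Answer: 994
993
322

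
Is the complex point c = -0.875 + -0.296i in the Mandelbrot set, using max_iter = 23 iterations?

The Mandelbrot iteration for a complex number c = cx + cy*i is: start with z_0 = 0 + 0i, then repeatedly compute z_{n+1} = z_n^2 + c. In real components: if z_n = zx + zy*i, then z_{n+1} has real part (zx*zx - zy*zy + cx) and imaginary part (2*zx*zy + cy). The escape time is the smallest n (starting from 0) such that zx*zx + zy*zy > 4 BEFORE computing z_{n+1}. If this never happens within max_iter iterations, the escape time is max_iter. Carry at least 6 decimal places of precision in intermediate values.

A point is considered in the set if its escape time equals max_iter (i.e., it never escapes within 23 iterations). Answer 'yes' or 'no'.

z_0 = 0 + 0i, c = -0.8750 + -0.2960i
Iter 1: z = -0.8750 + -0.2960i, |z|^2 = 0.8532
Iter 2: z = -0.1970 + 0.2220i, |z|^2 = 0.0881
Iter 3: z = -0.8855 + -0.3835i, |z|^2 = 0.9311
Iter 4: z = -0.2380 + 0.3831i, |z|^2 = 0.2034
Iter 5: z = -0.9651 + -0.4783i, |z|^2 = 1.1603
Iter 6: z = -0.1723 + 0.6273i, |z|^2 = 0.4232
Iter 7: z = -1.2388 + -0.5122i, |z|^2 = 1.7970
Iter 8: z = 0.3973 + 0.9730i, |z|^2 = 1.1047
Iter 9: z = -1.6639 + 0.4773i, |z|^2 = 2.9965
Iter 10: z = 1.6659 + -1.8843i, |z|^2 = 6.3257
Escaped at iteration 10

Answer: no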